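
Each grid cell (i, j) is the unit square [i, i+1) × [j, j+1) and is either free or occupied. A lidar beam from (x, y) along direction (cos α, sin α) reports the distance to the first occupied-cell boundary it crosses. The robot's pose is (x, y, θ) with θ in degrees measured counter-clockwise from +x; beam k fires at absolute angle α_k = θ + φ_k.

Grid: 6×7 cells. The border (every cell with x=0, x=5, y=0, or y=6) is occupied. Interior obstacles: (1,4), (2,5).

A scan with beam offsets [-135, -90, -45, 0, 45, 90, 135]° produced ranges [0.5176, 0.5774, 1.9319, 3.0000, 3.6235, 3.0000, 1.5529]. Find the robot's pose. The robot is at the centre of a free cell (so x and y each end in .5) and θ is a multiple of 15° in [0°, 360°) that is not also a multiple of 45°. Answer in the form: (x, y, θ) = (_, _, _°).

(x, y, θ) = (4.5, 2.5, 120°)

Enumerate (i+0.5, j+0.5, θ) over the 18 free cells and 16 admissible headings. For each, cast all 7 beams and compare to the given ranges.
  (1.5, 5.5, 165°): beam 1 = 0.5774 ≠ 0.5176 ✗
  (4.5, 1.5, 165°): beam 1 = 0.5774 ≠ 0.5176 ✗
  (3.5, 4.5, 165°): beam 1 = 1.7321 ≠ 0.5176 ✗
  …
  (4.5, 2.5, 120°): r_1=0.5176, r_2=0.5774, r_3=1.9319, r_4=3.0000, r_5=3.6235, r_6=3.0000, r_7=1.5529 — all match ✓
No second candidate reproduces the full scan.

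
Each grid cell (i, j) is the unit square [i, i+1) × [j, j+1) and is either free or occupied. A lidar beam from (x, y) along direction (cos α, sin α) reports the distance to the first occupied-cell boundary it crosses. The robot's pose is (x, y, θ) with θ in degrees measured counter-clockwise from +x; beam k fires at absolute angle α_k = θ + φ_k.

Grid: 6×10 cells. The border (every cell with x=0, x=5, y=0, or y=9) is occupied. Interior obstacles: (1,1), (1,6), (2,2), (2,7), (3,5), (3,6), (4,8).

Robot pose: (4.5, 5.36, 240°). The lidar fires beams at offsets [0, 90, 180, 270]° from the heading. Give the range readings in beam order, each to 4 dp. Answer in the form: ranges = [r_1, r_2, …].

ranges = [3.0000, 0.5774, 1.0000, 0.5774]

beam 1: φ=0°, α=240°
  dir = (cos 240°, sin 240°) = (-0.5000, -0.8660); from cell (4,5)
  next x-line at t=1.0000, next y-line at t=0.4157; Δt_x=2.0000, Δt_y=1.1547
    y: enter (4,4) at t=0.4157
    x: enter (3,4) at t=1.0000
    y: enter (3,3) at t=1.5704
    y: enter (3,2) at t=2.7251
    x: enter (2,2) at t=3.0000 ← occupied
  → r_1 = 3.0000
beam 2: φ=90°, α=330°
  dir = (cos 330°, sin 330°) = (0.8660, -0.5000); from cell (4,5)
  next x-line at t=0.5774, next y-line at t=0.7200; Δt_x=1.1547, Δt_y=2.0000
    x: enter (5,5) at t=0.5774 ← occupied
  → r_2 = 0.5774
beam 3: φ=180°, α=60°
  dir = (cos 60°, sin 60°) = (0.5000, 0.8660); from cell (4,5)
  next x-line at t=1.0000, next y-line at t=0.7390; Δt_x=2.0000, Δt_y=1.1547
    y: enter (4,6) at t=0.7390
    x: enter (5,6) at t=1.0000 ← occupied
  → r_3 = 1.0000
beam 4: φ=270°, α=150°
  dir = (cos 150°, sin 150°) = (-0.8660, 0.5000); from cell (4,5)
  next x-line at t=0.5774, next y-line at t=1.2800; Δt_x=1.1547, Δt_y=2.0000
    x: enter (3,5) at t=0.5774 ← occupied
  → r_4 = 0.5774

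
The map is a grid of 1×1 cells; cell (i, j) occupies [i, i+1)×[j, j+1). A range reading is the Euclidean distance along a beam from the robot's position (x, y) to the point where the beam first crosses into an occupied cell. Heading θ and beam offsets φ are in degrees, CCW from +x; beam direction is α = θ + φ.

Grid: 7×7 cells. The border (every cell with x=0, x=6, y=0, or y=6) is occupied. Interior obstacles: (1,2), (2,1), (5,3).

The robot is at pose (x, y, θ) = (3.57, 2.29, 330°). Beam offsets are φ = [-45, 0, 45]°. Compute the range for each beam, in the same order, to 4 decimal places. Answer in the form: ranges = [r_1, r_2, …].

beam 1: φ=-45°, α=285°
  direction (0.2588, -0.9659); cell (3,2); t to first gridline: x 1.6614, y 0.3002 (then +3.8637 / +1.0353)
    (3,1) via y @ 0.3002
    (3,0) via y @ 1.3355  # hit
  → r_1 = 1.3355
beam 2: φ=0°, α=330°
  direction (0.8660, -0.5000); cell (3,2); t to first gridline: x 0.4965, y 0.5800 (then +1.1547 / +2.0000)
    (4,2) via x @ 0.4965
    (4,1) via y @ 0.5800
    (5,1) via x @ 1.6512
    (5,0) via y @ 2.5800  # hit
  → r_2 = 2.5800
beam 3: φ=45°, α=15°
  direction (0.9659, 0.2588); cell (3,2); t to first gridline: x 0.4452, y 2.7432 (then +1.0353 / +3.8637)
    (4,2) via x @ 0.4452
    (5,2) via x @ 1.4804
    (6,2) via x @ 2.5157  # hit
  → r_3 = 2.5157

ranges = [1.3355, 2.5800, 2.5157]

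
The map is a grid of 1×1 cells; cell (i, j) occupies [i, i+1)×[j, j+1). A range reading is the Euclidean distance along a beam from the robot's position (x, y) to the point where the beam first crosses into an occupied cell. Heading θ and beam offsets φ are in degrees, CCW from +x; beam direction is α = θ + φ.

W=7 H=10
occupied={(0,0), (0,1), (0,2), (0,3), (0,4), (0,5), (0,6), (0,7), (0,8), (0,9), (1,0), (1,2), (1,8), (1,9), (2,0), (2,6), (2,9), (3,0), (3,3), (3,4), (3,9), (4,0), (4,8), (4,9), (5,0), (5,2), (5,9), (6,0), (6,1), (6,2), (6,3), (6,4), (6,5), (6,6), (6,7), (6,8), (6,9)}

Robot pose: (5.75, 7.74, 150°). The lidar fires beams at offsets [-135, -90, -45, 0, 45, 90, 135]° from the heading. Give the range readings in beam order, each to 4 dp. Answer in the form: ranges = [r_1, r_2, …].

ranges = [0.2588, 0.5000, 1.3044, 0.8660, 2.8591, 3.5000, 0.9659]

beam 1: φ=-135°, α=15°
  cosα=0.9659 sinα=0.2588 | (5,7) | tMaxX 0.2588 tMaxY 1.0046 | tΔX 1.0353 tΔY 3.8637
    t=0.2588 [x] (6,7) — stop
  → r_1 = 0.2588
beam 2: φ=-90°, α=60°
  cosα=0.5000 sinα=0.8660 | (5,7) | tMaxX 0.5000 tMaxY 0.3002 | tΔX 2.0000 tΔY 1.1547
    t=0.3002 [y] (5,8)
    t=0.5000 [x] (6,8) — stop
  → r_2 = 0.5000
beam 3: φ=-45°, α=105°
  cosα=-0.2588 sinα=0.9659 | (5,7) | tMaxX 2.8978 tMaxY 0.2692 | tΔX 3.8637 tΔY 1.0353
    t=0.2692 [y] (5,8)
    t=1.3044 [y] (5,9) — stop
  → r_3 = 1.3044
beam 4: φ=0°, α=150°
  cosα=-0.8660 sinα=0.5000 | (5,7) | tMaxX 0.8660 tMaxY 0.5200 | tΔX 1.1547 tΔY 2.0000
    t=0.5200 [y] (5,8)
    t=0.8660 [x] (4,8) — stop
  → r_4 = 0.8660
beam 5: φ=45°, α=195°
  cosα=-0.9659 sinα=-0.2588 | (5,7) | tMaxX 0.7765 tMaxY 2.8591 | tΔX 1.0353 tΔY 3.8637
    t=0.7765 [x] (4,7)
    t=1.8117 [x] (3,7)
    t=2.8470 [x] (2,7)
    t=2.8591 [y] (2,6) — stop
  → r_5 = 2.8591
beam 6: φ=90°, α=240°
  cosα=-0.5000 sinα=-0.8660 | (5,7) | tMaxX 1.5000 tMaxY 0.8545 | tΔX 2.0000 tΔY 1.1547
    t=0.8545 [y] (5,6)
    t=1.5000 [x] (4,6)
    t=2.0092 [y] (4,5)
    t=3.1639 [y] (4,4)
    t=3.5000 [x] (3,4) — stop
  → r_6 = 3.5000
beam 7: φ=135°, α=285°
  cosα=0.2588 sinα=-0.9659 | (5,7) | tMaxX 0.9659 tMaxY 0.7661 | tΔX 3.8637 tΔY 1.0353
    t=0.7661 [y] (5,6)
    t=0.9659 [x] (6,6) — stop
  → r_7 = 0.9659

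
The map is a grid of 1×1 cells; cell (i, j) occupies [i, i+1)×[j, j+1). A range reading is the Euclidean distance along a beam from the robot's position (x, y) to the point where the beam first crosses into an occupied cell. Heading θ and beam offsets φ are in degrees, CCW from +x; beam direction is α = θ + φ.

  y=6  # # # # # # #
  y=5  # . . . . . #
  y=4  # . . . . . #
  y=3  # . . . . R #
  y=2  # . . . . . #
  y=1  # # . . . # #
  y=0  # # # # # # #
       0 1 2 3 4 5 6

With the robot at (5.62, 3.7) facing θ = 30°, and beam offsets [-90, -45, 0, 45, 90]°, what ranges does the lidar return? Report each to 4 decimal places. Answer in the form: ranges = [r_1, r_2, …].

beam 1: φ=-90°, α=300°
  cosα=0.5000 sinα=-0.8660 | (5,3) | tMaxX 0.7600 tMaxY 0.8083 | tΔX 2.0000 tΔY 1.1547
    t=0.7600 [x] (6,3) — stop
  → r_1 = 0.7600
beam 2: φ=-45°, α=345°
  cosα=0.9659 sinα=-0.2588 | (5,3) | tMaxX 0.3934 tMaxY 2.7046 | tΔX 1.0353 tΔY 3.8637
    t=0.3934 [x] (6,3) — stop
  → r_2 = 0.3934
beam 3: φ=0°, α=30°
  cosα=0.8660 sinα=0.5000 | (5,3) | tMaxX 0.4388 tMaxY 0.6000 | tΔX 1.1547 tΔY 2.0000
    t=0.4388 [x] (6,3) — stop
  → r_3 = 0.4388
beam 4: φ=45°, α=75°
  cosα=0.2588 sinα=0.9659 | (5,3) | tMaxX 1.4682 tMaxY 0.3106 | tΔX 3.8637 tΔY 1.0353
    t=0.3106 [y] (5,4)
    t=1.3459 [y] (5,5)
    t=1.4682 [x] (6,5) — stop
  → r_4 = 1.4682
beam 5: φ=90°, α=120°
  cosα=-0.5000 sinα=0.8660 | (5,3) | tMaxX 1.2400 tMaxY 0.3464 | tΔX 2.0000 tΔY 1.1547
    t=0.3464 [y] (5,4)
    t=1.2400 [x] (4,4)
    t=1.5011 [y] (4,5)
    t=2.6558 [y] (4,6) — stop
  → r_5 = 2.6558

ranges = [0.7600, 0.3934, 0.4388, 1.4682, 2.6558]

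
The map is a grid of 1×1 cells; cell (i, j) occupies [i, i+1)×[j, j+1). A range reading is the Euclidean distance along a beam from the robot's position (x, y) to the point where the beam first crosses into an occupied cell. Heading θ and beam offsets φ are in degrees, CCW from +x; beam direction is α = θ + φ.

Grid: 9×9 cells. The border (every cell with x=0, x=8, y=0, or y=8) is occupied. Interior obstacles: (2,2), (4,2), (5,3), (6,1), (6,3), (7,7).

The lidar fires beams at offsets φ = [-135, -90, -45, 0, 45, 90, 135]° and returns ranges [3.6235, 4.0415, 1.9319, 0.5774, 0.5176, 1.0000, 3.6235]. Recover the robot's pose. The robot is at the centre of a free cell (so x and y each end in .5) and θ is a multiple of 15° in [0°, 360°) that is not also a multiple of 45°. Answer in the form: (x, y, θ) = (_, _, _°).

Candidates: 43 free-cell centres × 16 headings = 688 poses. Raycast each; keep the one whose scan matches to 4 dp.
  (1.5, 6.5, 285°): beam 1 = 0.5774 ≠ 3.6235 ✗
  (2.5, 1.5, 105°): beam 1 = 1.0000 ≠ 3.6235 ✗
  (1.5, 6.5, 345°): beam 1 = 0.5774 ≠ 3.6235 ✗
  (3.5, 6.5, 345°): beam 1 = 2.8868 ≠ 3.6235 ✗
  …
  (4.5, 7.5, 60°): r_1=3.6235, r_2=4.0415, r_3=1.9319, r_4=0.5774, r_5=0.5176, r_6=1.0000, r_7=3.6235 — all match ✓
No second candidate reproduces the full scan.

(x, y, θ) = (4.5, 7.5, 60°)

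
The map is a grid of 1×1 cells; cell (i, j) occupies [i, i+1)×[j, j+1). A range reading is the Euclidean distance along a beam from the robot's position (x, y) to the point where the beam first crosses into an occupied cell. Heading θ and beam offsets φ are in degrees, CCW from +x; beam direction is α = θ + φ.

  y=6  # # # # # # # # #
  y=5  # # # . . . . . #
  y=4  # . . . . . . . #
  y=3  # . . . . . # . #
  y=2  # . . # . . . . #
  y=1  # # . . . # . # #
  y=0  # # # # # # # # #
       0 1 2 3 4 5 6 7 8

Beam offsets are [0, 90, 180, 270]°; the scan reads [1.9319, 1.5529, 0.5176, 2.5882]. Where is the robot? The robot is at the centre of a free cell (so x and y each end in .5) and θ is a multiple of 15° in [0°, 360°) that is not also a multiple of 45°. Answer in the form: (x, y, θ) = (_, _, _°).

The pose lattice has 28·16 = 448 candidates. Test each by forward raycasting.
  (6.5, 5.5, 105°): beam 1 = 0.5176 ≠ 1.9319 ✗
  (4.5, 4.5, 105°): beam 1 = 1.5529 ≠ 1.9319 ✗
  (2.5, 2.5, 300°): beam 1 = 1.7321 ≠ 1.9319 ✗
  …
  (5.5, 3.5, 195°): r_1=1.9319, r_2=1.5529, r_3=0.5176, r_4=2.5882 — all match ✓
Only this pose fits every beam.

(x, y, θ) = (5.5, 3.5, 195°)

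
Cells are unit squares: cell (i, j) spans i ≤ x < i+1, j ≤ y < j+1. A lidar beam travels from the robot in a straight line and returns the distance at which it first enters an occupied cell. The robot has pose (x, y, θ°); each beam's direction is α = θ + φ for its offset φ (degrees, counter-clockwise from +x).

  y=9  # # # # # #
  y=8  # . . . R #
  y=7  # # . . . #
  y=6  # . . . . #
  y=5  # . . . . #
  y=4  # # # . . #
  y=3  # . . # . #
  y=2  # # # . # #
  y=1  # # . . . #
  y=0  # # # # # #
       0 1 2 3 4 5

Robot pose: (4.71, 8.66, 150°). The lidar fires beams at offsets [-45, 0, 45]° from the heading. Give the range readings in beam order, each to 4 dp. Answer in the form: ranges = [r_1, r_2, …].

beam 1: φ=-45°, α=105°
  dir = (cos 105°, sin 105°) = (-0.2588, 0.9659); from cell (4,8)
  next x-line at t=2.7432, next y-line at t=0.3520; Δt_x=3.8637, Δt_y=1.0353
    y: enter (4,9) at t=0.3520 ← occupied
  → r_1 = 0.3520
beam 2: φ=0°, α=150°
  dir = (cos 150°, sin 150°) = (-0.8660, 0.5000); from cell (4,8)
  next x-line at t=0.8198, next y-line at t=0.6800; Δt_x=1.1547, Δt_y=2.0000
    y: enter (4,9) at t=0.6800 ← occupied
  → r_2 = 0.6800
beam 3: φ=45°, α=195°
  dir = (cos 195°, sin 195°) = (-0.9659, -0.2588); from cell (4,8)
  next x-line at t=0.7350, next y-line at t=2.5500; Δt_x=1.0353, Δt_y=3.8637
    x: enter (3,8) at t=0.7350
    x: enter (2,8) at t=1.7703
    y: enter (2,7) at t=2.5500
    x: enter (1,7) at t=2.8056 ← occupied
  → r_3 = 2.8056

ranges = [0.3520, 0.6800, 2.8056]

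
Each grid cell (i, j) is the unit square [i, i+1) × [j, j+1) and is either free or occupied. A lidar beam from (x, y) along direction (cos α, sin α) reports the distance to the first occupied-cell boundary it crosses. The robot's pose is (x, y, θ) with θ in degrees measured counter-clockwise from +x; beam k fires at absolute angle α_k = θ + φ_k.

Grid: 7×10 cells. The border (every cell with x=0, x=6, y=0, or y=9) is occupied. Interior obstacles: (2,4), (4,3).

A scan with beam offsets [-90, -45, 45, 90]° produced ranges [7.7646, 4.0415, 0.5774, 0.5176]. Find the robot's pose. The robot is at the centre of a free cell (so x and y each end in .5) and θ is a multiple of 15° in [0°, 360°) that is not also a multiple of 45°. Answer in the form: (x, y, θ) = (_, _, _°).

The pose lattice has 38·16 = 608 candidates. Test each by forward raycasting.
  (2.5, 3.5, 255°): beam 1 = 1.5529 ≠ 7.7646 ✗
  (3.5, 4.5, 15°): beam 1 = 3.6235 ≠ 7.7646 ✗
  (4.5, 6.5, 300°): beam 1 = 4.0415 ≠ 7.7646 ✗
  …
  (2.5, 8.5, 15°): r_1=7.7646, r_2=4.0415, r_3=0.5774, r_4=0.5176 — all match ✓
Unique over the lattice → pose = (2.5, 8.5, 15°).

(x, y, θ) = (2.5, 8.5, 15°)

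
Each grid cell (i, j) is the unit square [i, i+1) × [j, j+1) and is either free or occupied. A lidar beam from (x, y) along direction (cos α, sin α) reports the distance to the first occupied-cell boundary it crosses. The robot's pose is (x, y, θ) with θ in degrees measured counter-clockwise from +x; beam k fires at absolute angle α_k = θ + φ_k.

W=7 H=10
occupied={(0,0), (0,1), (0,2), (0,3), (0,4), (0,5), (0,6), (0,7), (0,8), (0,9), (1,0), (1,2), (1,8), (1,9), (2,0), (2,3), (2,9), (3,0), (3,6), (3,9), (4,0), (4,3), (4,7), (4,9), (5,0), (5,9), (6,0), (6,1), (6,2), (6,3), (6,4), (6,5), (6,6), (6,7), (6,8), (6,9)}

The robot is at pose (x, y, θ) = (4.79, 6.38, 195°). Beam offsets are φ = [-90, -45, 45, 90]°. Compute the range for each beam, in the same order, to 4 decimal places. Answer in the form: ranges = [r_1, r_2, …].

ranges = [0.6419, 0.9122, 3.5800, 4.6751]

beam 1: φ=-90°, α=105°
  cosα=-0.2588 sinα=0.9659 | (4,6) | tMaxX 3.0523 tMaxY 0.6419 | tΔX 3.8637 tΔY 1.0353
    t=0.6419 [y] (4,7) — stop
  → r_1 = 0.6419
beam 2: φ=-45°, α=150°
  cosα=-0.8660 sinα=0.5000 | (4,6) | tMaxX 0.9122 tMaxY 1.2400 | tΔX 1.1547 tΔY 2.0000
    t=0.9122 [x] (3,6) — stop
  → r_2 = 0.9122
beam 3: φ=45°, α=240°
  cosα=-0.5000 sinα=-0.8660 | (4,6) | tMaxX 1.5800 tMaxY 0.4388 | tΔX 2.0000 tΔY 1.1547
    t=0.4388 [y] (4,5)
    t=1.5800 [x] (3,5)
    t=1.5935 [y] (3,4)
    t=2.7482 [y] (3,3)
    t=3.5800 [x] (2,3) — stop
  → r_3 = 3.5800
beam 4: φ=90°, α=285°
  cosα=0.2588 sinα=-0.9659 | (4,6) | tMaxX 0.8114 tMaxY 0.3934 | tΔX 3.8637 tΔY 1.0353
    t=0.3934 [y] (4,5)
    t=0.8114 [x] (5,5)
    t=1.4287 [y] (5,4)
    t=2.4640 [y] (5,3)
    t=3.4992 [y] (5,2)
    t=4.5345 [y] (5,1)
    t=4.6751 [x] (6,1) — stop
  → r_4 = 4.6751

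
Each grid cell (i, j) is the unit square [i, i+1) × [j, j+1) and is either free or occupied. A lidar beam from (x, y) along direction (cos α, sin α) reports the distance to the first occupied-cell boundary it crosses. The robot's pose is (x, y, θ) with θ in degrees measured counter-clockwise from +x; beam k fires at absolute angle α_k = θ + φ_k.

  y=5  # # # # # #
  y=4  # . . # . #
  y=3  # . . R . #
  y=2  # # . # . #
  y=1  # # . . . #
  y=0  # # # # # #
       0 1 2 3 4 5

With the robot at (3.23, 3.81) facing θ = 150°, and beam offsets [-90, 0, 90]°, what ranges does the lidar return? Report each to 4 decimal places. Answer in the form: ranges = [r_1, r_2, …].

beam 1: φ=-90°, α=60°
  cosα=0.5000 sinα=0.8660 | (3,3) | tMaxX 1.5400 tMaxY 0.2194 | tΔX 2.0000 tΔY 1.1547
    t=0.2194 [y] (3,4) — stop
  → r_1 = 0.2194
beam 2: φ=0°, α=150°
  cosα=-0.8660 sinα=0.5000 | (3,3) | tMaxX 0.2656 tMaxY 0.3800 | tΔX 1.1547 tΔY 2.0000
    t=0.2656 [x] (2,3)
    t=0.3800 [y] (2,4)
    t=1.4203 [x] (1,4)
    t=2.3800 [y] (1,5) — stop
  → r_2 = 2.3800
beam 3: φ=90°, α=240°
  cosα=-0.5000 sinα=-0.8660 | (3,3) | tMaxX 0.4600 tMaxY 0.9353 | tΔX 2.0000 tΔY 1.1547
    t=0.4600 [x] (2,3)
    t=0.9353 [y] (2,2)
    t=2.0900 [y] (2,1)
    t=2.4600 [x] (1,1) — stop
  → r_3 = 2.4600

ranges = [0.2194, 2.3800, 2.4600]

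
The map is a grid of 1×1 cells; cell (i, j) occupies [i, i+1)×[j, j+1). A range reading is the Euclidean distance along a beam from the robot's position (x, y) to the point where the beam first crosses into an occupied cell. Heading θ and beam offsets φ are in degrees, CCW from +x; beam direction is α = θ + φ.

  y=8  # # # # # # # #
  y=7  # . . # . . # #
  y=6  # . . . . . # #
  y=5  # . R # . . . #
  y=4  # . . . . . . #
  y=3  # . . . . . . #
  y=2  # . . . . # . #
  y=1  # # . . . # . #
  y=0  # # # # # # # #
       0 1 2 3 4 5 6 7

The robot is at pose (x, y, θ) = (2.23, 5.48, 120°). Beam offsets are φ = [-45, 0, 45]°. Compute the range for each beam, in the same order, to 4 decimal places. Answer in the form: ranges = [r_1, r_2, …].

ranges = [2.6089, 2.4600, 1.2734]

beam 1: φ=-45°, α=75°
  direction (0.2588, 0.9659); cell (2,5); t to first gridline: x 2.9751, y 0.5383 (then +3.8637 / +1.0353)
    (2,6) via y @ 0.5383
    (2,7) via y @ 1.5736
    (2,8) via y @ 2.6089  # hit
  → r_1 = 2.6089
beam 2: φ=0°, α=120°
  direction (-0.5000, 0.8660); cell (2,5); t to first gridline: x 0.4600, y 0.6004 (then +2.0000 / +1.1547)
    (1,5) via x @ 0.4600
    (1,6) via y @ 0.6004
    (1,7) via y @ 1.7551
    (0,7) via x @ 2.4600  # hit
  → r_2 = 2.4600
beam 3: φ=45°, α=165°
  direction (-0.9659, 0.2588); cell (2,5); t to first gridline: x 0.2381, y 2.0091 (then +1.0353 / +3.8637)
    (1,5) via x @ 0.2381
    (0,5) via x @ 1.2734  # hit
  → r_3 = 1.2734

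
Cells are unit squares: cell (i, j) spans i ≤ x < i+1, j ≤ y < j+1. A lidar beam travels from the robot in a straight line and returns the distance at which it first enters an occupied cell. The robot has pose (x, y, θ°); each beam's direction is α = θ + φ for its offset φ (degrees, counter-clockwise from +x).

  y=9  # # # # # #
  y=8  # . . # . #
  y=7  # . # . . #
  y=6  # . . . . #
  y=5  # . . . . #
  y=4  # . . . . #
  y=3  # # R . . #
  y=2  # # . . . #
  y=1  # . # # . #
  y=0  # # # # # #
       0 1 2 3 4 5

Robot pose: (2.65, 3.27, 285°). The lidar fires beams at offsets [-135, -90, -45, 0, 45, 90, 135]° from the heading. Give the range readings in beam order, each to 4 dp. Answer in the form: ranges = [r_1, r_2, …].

ranges = [0.7506, 0.6729, 1.3000, 1.3148, 2.7135, 2.4329, 4.7000]

beam 1: φ=-135°, α=150°
  dir = (cos 150°, sin 150°) = (-0.8660, 0.5000); from cell (2,3)
  next x-line at t=0.7506, next y-line at t=1.4600; Δt_x=1.1547, Δt_y=2.0000
    x: enter (1,3) at t=0.7506 ← occupied
  → r_1 = 0.7506
beam 2: φ=-90°, α=195°
  dir = (cos 195°, sin 195°) = (-0.9659, -0.2588); from cell (2,3)
  next x-line at t=0.6729, next y-line at t=1.0432; Δt_x=1.0353, Δt_y=3.8637
    x: enter (1,3) at t=0.6729 ← occupied
  → r_2 = 0.6729
beam 3: φ=-45°, α=240°
  dir = (cos 240°, sin 240°) = (-0.5000, -0.8660); from cell (2,3)
  next x-line at t=1.3000, next y-line at t=0.3118; Δt_x=2.0000, Δt_y=1.1547
    y: enter (2,2) at t=0.3118
    x: enter (1,2) at t=1.3000 ← occupied
  → r_3 = 1.3000
beam 4: φ=0°, α=285°
  dir = (cos 285°, sin 285°) = (0.2588, -0.9659); from cell (2,3)
  next x-line at t=1.3523, next y-line at t=0.2795; Δt_x=3.8637, Δt_y=1.0353
    y: enter (2,2) at t=0.2795
    y: enter (2,1) at t=1.3148 ← occupied
  → r_4 = 1.3148
beam 5: φ=45°, α=330°
  dir = (cos 330°, sin 330°) = (0.8660, -0.5000); from cell (2,3)
  next x-line at t=0.4041, next y-line at t=0.5400; Δt_x=1.1547, Δt_y=2.0000
    x: enter (3,3) at t=0.4041
    y: enter (3,2) at t=0.5400
    x: enter (4,2) at t=1.5588
    y: enter (4,1) at t=2.5400
    x: enter (5,1) at t=2.7135 ← occupied
  → r_5 = 2.7135
beam 6: φ=90°, α=15°
  dir = (cos 15°, sin 15°) = (0.9659, 0.2588); from cell (2,3)
  next x-line at t=0.3623, next y-line at t=2.8205; Δt_x=1.0353, Δt_y=3.8637
    x: enter (3,3) at t=0.3623
    x: enter (4,3) at t=1.3976
    x: enter (5,3) at t=2.4329 ← occupied
  → r_6 = 2.4329
beam 7: φ=135°, α=60°
  dir = (cos 60°, sin 60°) = (0.5000, 0.8660); from cell (2,3)
  next x-line at t=0.7000, next y-line at t=0.8429; Δt_x=2.0000, Δt_y=1.1547
    x: enter (3,3) at t=0.7000
    y: enter (3,4) at t=0.8429
    y: enter (3,5) at t=1.9976
    x: enter (4,5) at t=2.7000
    y: enter (4,6) at t=3.1523
    y: enter (4,7) at t=4.3070
    x: enter (5,7) at t=4.7000 ← occupied
  → r_7 = 4.7000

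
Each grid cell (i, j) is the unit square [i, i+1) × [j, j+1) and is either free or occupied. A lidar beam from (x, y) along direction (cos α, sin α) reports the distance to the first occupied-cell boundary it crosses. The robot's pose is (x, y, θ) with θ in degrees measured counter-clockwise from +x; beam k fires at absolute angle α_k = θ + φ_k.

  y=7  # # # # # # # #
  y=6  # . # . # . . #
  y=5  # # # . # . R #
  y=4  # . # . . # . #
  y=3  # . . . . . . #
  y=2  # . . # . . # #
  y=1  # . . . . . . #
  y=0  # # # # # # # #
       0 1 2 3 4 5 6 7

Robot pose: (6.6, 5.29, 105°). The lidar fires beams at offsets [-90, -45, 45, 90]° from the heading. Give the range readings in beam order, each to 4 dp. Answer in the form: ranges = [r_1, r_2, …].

beam 1: φ=-90°, α=15°
  direction (0.9659, 0.2588); cell (6,5); t to first gridline: x 0.4141, y 2.7432 (then +1.0353 / +3.8637)
    (7,5) via x @ 0.4141  # hit
  → r_1 = 0.4141
beam 2: φ=-45°, α=60°
  direction (0.5000, 0.8660); cell (6,5); t to first gridline: x 0.8000, y 0.8198 (then +2.0000 / +1.1547)
    (7,5) via x @ 0.8000  # hit
  → r_2 = 0.8000
beam 3: φ=45°, α=150°
  direction (-0.8660, 0.5000); cell (6,5); t to first gridline: x 0.6928, y 1.4200 (then +1.1547 / +2.0000)
    (5,5) via x @ 0.6928
    (5,6) via y @ 1.4200
    (4,6) via x @ 1.8475  # hit
  → r_3 = 1.8475
beam 4: φ=90°, α=195°
  direction (-0.9659, -0.2588); cell (6,5); t to first gridline: x 0.6212, y 1.1205 (then +1.0353 / +3.8637)
    (5,5) via x @ 0.6212
    (5,4) via y @ 1.1205  # hit
  → r_4 = 1.1205

ranges = [0.4141, 0.8000, 1.8475, 1.1205]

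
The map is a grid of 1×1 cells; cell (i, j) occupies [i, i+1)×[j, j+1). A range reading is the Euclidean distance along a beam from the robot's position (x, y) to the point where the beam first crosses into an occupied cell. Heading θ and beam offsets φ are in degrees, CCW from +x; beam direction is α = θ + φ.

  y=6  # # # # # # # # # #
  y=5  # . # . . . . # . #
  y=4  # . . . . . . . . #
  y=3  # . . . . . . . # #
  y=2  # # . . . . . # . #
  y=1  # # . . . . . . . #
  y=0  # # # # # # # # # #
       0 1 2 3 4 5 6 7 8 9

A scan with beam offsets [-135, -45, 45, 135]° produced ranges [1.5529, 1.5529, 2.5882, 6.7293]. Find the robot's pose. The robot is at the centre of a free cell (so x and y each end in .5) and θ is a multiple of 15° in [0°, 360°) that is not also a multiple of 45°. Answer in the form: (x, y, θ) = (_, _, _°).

(x, y, θ) = (2.5, 3.5, 240°)

Enumerate (i+0.5, j+0.5, θ) over the 34 free cells and 16 admissible headings. For each, cast all 4 beams and compare to the given ranges.
  (7.5, 1.5, 330°): beam 1 = 1.9319 ≠ 1.5529 ✗
  (2.5, 2.5, 210°): beam 1 = 3.6235 ≠ 1.5529 ✗
  (3.5, 5.5, 60°): beam 1 = 4.6587 ≠ 1.5529 ✗
  (6.5, 1.5, 345°): beam 1 = 1.0000 ≠ 1.5529 ✗
  (7.5, 3.5, 240°): beam 2 = 5.6940 ≠ 1.5529 ✗
  …
  (2.5, 3.5, 240°): r_1=1.5529, r_2=1.5529, r_3=2.5882, r_4=6.7293 — all match ✓
Unique over the lattice → pose = (2.5, 3.5, 240°).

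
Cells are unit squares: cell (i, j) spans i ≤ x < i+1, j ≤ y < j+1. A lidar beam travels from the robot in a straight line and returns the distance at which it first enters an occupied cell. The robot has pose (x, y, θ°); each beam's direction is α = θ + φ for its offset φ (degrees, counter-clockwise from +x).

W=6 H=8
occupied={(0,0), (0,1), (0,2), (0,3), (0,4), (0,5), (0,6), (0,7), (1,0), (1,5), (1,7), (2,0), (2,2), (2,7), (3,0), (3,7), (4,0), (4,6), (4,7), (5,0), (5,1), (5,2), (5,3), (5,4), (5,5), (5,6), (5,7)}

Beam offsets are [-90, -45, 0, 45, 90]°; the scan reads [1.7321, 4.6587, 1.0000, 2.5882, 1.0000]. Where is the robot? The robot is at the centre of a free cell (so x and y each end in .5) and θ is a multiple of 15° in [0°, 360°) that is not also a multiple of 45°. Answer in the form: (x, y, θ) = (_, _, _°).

Enumerate (i+0.5, j+0.5, θ) over the 21 free cells and 16 admissible headings. For each, cast all 5 beams and compare to the given ranges.
  (1.5, 6.5, 195°): beam 1 = 0.5176 ≠ 1.7321 ✗
  (4.5, 1.5, 165°): beam 1 = 1.9319 ≠ 1.7321 ✗
  (3.5, 4.5, 120°): beam 2 = 1.9319 ≠ 4.6587 ✗
  …
  (3.5, 1.5, 120°): r_1=1.7321, r_2=4.6587, r_3=1.0000, r_4=2.5882, r_5=1.0000 — all match ✓
Unique over the lattice → pose = (3.5, 1.5, 120°).

(x, y, θ) = (3.5, 1.5, 120°)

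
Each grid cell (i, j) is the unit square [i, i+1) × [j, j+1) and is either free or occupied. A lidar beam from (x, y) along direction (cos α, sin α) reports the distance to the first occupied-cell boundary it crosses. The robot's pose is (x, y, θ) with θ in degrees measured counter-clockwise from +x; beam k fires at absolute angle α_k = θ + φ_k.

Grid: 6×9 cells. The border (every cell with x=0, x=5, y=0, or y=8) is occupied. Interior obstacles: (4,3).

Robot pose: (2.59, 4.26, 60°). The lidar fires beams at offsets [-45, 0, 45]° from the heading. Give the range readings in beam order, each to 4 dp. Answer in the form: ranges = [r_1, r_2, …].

beam 1: φ=-45°, α=15°
  dir = (cos 15°, sin 15°) = (0.9659, 0.2588); from cell (2,4)
  next x-line at t=0.4245, next y-line at t=2.8591; Δt_x=1.0353, Δt_y=3.8637
    x: enter (3,4) at t=0.4245
    x: enter (4,4) at t=1.4597
    x: enter (5,4) at t=2.4950 ← occupied
  → r_1 = 2.4950
beam 2: φ=0°, α=60°
  dir = (cos 60°, sin 60°) = (0.5000, 0.8660); from cell (2,4)
  next x-line at t=0.8200, next y-line at t=0.8545; Δt_x=2.0000, Δt_y=1.1547
    x: enter (3,4) at t=0.8200
    y: enter (3,5) at t=0.8545
    y: enter (3,6) at t=2.0092
    x: enter (4,6) at t=2.8200
    y: enter (4,7) at t=3.1639
    y: enter (4,8) at t=4.3186 ← occupied
  → r_2 = 4.3186
beam 3: φ=45°, α=105°
  dir = (cos 105°, sin 105°) = (-0.2588, 0.9659); from cell (2,4)
  next x-line at t=2.2796, next y-line at t=0.7661; Δt_x=3.8637, Δt_y=1.0353
    y: enter (2,5) at t=0.7661
    y: enter (2,6) at t=1.8014
    x: enter (1,6) at t=2.2796
    y: enter (1,7) at t=2.8367
    y: enter (1,8) at t=3.8719 ← occupied
  → r_3 = 3.8719

ranges = [2.4950, 4.3186, 3.8719]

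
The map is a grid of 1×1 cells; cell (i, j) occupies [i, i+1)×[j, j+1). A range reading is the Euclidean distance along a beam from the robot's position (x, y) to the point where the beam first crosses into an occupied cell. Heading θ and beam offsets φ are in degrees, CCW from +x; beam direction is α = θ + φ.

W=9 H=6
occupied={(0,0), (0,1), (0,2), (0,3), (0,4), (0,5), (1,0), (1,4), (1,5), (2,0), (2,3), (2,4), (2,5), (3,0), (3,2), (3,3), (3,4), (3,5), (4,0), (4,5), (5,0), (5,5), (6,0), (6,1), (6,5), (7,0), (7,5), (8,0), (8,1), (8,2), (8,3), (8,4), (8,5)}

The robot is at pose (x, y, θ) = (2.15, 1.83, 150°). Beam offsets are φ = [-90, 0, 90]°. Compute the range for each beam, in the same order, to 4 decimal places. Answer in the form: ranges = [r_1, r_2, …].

beam 1: φ=-90°, α=60°
  dir = (cos 60°, sin 60°) = (0.5000, 0.8660); from cell (2,1)
  next x-line at t=1.7000, next y-line at t=0.1963; Δt_x=2.0000, Δt_y=1.1547
    y: enter (2,2) at t=0.1963
    y: enter (2,3) at t=1.3510 ← occupied
  → r_1 = 1.3510
beam 2: φ=0°, α=150°
  dir = (cos 150°, sin 150°) = (-0.8660, 0.5000); from cell (2,1)
  next x-line at t=0.1732, next y-line at t=0.3400; Δt_x=1.1547, Δt_y=2.0000
    x: enter (1,1) at t=0.1732
    y: enter (1,2) at t=0.3400
    x: enter (0,2) at t=1.3279 ← occupied
  → r_2 = 1.3279
beam 3: φ=90°, α=240°
  dir = (cos 240°, sin 240°) = (-0.5000, -0.8660); from cell (2,1)
  next x-line at t=0.3000, next y-line at t=0.9584; Δt_x=2.0000, Δt_y=1.1547
    x: enter (1,1) at t=0.3000
    y: enter (1,0) at t=0.9584 ← occupied
  → r_3 = 0.9584

ranges = [1.3510, 1.3279, 0.9584]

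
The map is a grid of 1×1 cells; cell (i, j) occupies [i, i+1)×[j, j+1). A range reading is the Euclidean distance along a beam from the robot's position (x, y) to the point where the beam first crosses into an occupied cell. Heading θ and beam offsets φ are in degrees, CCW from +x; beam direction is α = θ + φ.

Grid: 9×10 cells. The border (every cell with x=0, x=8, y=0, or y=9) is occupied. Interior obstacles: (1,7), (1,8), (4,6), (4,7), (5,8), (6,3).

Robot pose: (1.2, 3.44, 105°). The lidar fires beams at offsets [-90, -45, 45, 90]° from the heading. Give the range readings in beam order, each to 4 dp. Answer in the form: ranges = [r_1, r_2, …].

ranges = [7.0399, 6.4201, 0.2309, 0.2071]

beam 1: φ=-90°, α=15°
  cosα=0.9659 sinα=0.2588 | (1,3) | tMaxX 0.8282 tMaxY 2.1637 | tΔX 1.0353 tΔY 3.8637
    t=0.8282 [x] (2,3)
    t=1.8635 [x] (3,3)
    t=2.1637 [y] (3,4)
    t=2.8988 [x] (4,4)
    t=3.9340 [x] (5,4)
    t=4.9693 [x] (6,4)
    t=6.0046 [x] (7,4)
    t=6.0274 [y] (7,5)
    t=7.0399 [x] (8,5) — stop
  → r_1 = 7.0399
beam 2: φ=-45°, α=60°
  cosα=0.5000 sinα=0.8660 | (1,3) | tMaxX 1.6000 tMaxY 0.6466 | tΔX 2.0000 tΔY 1.1547
    t=0.6466 [y] (1,4)
    t=1.6000 [x] (2,4)
    t=1.8013 [y] (2,5)
    t=2.9560 [y] (2,6)
    t=3.6000 [x] (3,6)
    t=4.1107 [y] (3,7)
    t=5.2654 [y] (3,8)
    t=5.6000 [x] (4,8)
    t=6.4201 [y] (4,9) — stop
  → r_2 = 6.4201
beam 3: φ=45°, α=150°
  cosα=-0.8660 sinα=0.5000 | (1,3) | tMaxX 0.2309 tMaxY 1.1200 | tΔX 1.1547 tΔY 2.0000
    t=0.2309 [x] (0,3) — stop
  → r_3 = 0.2309
beam 4: φ=90°, α=195°
  cosα=-0.9659 sinα=-0.2588 | (1,3) | tMaxX 0.2071 tMaxY 1.7000 | tΔX 1.0353 tΔY 3.8637
    t=0.2071 [x] (0,3) — stop
  → r_4 = 0.2071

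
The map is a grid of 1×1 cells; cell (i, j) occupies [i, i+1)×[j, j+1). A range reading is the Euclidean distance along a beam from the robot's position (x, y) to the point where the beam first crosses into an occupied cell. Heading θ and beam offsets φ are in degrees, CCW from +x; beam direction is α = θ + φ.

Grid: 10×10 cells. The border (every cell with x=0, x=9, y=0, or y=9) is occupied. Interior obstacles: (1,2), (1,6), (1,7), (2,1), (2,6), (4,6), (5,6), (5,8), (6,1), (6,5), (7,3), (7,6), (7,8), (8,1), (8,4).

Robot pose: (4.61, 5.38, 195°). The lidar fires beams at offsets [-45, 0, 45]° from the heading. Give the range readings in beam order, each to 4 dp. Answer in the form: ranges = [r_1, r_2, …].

ranges = [1.8591, 3.7373, 3.9029]

beam 1: φ=-45°, α=150°
  direction (-0.8660, 0.5000); cell (4,5); t to first gridline: x 0.7044, y 1.2400 (then +1.1547 / +2.0000)
    (3,5) via x @ 0.7044
    (3,6) via y @ 1.2400
    (2,6) via x @ 1.8591  # hit
  → r_1 = 1.8591
beam 2: φ=0°, α=195°
  direction (-0.9659, -0.2588); cell (4,5); t to first gridline: x 0.6315, y 1.4682 (then +1.0353 / +3.8637)
    (3,5) via x @ 0.6315
    (3,4) via y @ 1.4682
    (2,4) via x @ 1.6668
    (1,4) via x @ 2.7021
    (0,4) via x @ 3.7373  # hit
  → r_2 = 3.7373
beam 3: φ=45°, α=240°
  direction (-0.5000, -0.8660); cell (4,5); t to first gridline: x 1.2200, y 0.4388 (then +2.0000 / +1.1547)
    (4,4) via y @ 0.4388
    (3,4) via x @ 1.2200
    (3,3) via y @ 1.5935
    (3,2) via y @ 2.7482
    (2,2) via x @ 3.2200
    (2,1) via y @ 3.9029  # hit
  → r_3 = 3.9029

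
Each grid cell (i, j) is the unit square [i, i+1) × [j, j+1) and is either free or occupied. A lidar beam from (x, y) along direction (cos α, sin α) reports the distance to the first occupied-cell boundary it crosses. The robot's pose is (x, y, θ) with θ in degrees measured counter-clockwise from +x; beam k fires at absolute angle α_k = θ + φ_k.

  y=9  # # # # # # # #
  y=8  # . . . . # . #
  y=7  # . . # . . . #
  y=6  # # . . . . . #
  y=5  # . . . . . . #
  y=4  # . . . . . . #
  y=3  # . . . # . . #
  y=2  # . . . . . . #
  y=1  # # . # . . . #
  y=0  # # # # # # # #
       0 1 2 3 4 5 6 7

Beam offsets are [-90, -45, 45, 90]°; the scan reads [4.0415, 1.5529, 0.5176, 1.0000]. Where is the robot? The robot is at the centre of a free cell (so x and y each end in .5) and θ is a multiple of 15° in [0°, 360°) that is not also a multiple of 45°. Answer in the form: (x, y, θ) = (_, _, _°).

The pose lattice has 42·16 = 672 candidates. Test each by forward raycasting.
  (5.5, 7.5, 120°): beam 1 = 1.7321 ≠ 4.0415 ✗
  (1.5, 7.5, 60°): beam 1 = 6.3509 ≠ 4.0415 ✗
  (2.5, 4.5, 120°): beam 1 = 5.1962 ≠ 4.0415 ✗
  (2.5, 7.5, 300°): beam 1 = 1.0000 ≠ 4.0415 ✗
  …
  (3.5, 8.5, 60°): r_1=4.0415, r_2=1.5529, r_3=0.5176, r_4=1.0000 — all match ✓
Only this pose fits every beam.

(x, y, θ) = (3.5, 8.5, 60°)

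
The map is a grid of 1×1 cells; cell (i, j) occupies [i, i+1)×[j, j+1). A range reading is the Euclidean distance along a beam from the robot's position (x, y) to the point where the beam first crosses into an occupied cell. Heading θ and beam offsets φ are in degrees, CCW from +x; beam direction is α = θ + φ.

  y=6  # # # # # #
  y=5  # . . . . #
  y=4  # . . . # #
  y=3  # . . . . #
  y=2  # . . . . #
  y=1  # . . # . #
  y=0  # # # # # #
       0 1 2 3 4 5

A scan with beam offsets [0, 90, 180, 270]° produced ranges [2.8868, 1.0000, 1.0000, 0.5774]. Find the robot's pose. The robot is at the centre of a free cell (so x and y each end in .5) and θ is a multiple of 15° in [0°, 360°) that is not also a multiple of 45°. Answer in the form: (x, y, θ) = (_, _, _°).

(x, y, θ) = (3.5, 5.5, 210°)

The pose lattice has 18·16 = 288 candidates. Test each by forward raycasting.
  (3.5, 2.5, 240°): beam 1 = 0.5774 ≠ 2.8868 ✗
  (2.5, 5.5, 165°): beam 1 = 1.5529 ≠ 2.8868 ✗
  (1.5, 5.5, 120°): beam 1 = 0.5774 ≠ 2.8868 ✗
  (1.5, 3.5, 300°): beam 2 = 2.8868 ≠ 1.0000 ✗
  (1.5, 4.5, 255°): beam 1 = 1.9319 ≠ 2.8868 ✗
  …
  (3.5, 5.5, 210°): r_1=2.8868, r_2=1.0000, r_3=1.0000, r_4=0.5774 — all match ✓
No second candidate reproduces the full scan.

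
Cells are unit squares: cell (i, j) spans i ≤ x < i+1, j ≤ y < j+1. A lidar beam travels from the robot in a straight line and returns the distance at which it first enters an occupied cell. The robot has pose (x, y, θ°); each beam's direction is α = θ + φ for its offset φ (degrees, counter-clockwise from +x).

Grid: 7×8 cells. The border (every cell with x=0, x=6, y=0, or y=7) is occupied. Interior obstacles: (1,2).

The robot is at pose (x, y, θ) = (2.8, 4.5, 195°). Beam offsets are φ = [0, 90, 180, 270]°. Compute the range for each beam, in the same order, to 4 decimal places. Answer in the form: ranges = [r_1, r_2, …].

beam 1: φ=0°, α=195°
  dir = (cos 195°, sin 195°) = (-0.9659, -0.2588); from cell (2,4)
  next x-line at t=0.8282, next y-line at t=1.9319; Δt_x=1.0353, Δt_y=3.8637
    x: enter (1,4) at t=0.8282
    x: enter (0,4) at t=1.8635 ← occupied
  → r_1 = 1.8635
beam 2: φ=90°, α=285°
  dir = (cos 285°, sin 285°) = (0.2588, -0.9659); from cell (2,4)
  next x-line at t=0.7727, next y-line at t=0.5176; Δt_x=3.8637, Δt_y=1.0353
    y: enter (2,3) at t=0.5176
    x: enter (3,3) at t=0.7727
    y: enter (3,2) at t=1.5529
    y: enter (3,1) at t=2.5882
    y: enter (3,0) at t=3.6235 ← occupied
  → r_2 = 3.6235
beam 3: φ=180°, α=15°
  dir = (cos 15°, sin 15°) = (0.9659, 0.2588); from cell (2,4)
  next x-line at t=0.2071, next y-line at t=1.9319; Δt_x=1.0353, Δt_y=3.8637
    x: enter (3,4) at t=0.2071
    x: enter (4,4) at t=1.2423
    y: enter (4,5) at t=1.9319
    x: enter (5,5) at t=2.2776
    x: enter (6,5) at t=3.3129 ← occupied
  → r_3 = 3.3129
beam 4: φ=270°, α=105°
  dir = (cos 105°, sin 105°) = (-0.2588, 0.9659); from cell (2,4)
  next x-line at t=3.0910, next y-line at t=0.5176; Δt_x=3.8637, Δt_y=1.0353
    y: enter (2,5) at t=0.5176
    y: enter (2,6) at t=1.5529
    y: enter (2,7) at t=2.5882 ← occupied
  → r_4 = 2.5882

ranges = [1.8635, 3.6235, 3.3129, 2.5882]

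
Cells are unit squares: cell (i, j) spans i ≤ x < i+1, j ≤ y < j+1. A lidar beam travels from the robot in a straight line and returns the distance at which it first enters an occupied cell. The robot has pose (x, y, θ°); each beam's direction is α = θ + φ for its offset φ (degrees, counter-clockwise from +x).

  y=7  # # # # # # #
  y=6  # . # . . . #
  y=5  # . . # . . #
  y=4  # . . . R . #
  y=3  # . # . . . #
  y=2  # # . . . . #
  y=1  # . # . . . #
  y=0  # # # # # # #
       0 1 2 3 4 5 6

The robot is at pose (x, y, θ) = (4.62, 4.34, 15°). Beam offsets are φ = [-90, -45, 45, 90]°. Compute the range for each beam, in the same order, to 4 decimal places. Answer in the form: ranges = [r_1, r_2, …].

ranges = [3.4578, 1.5935, 2.7600, 2.7538]

beam 1: φ=-90°, α=285°
  d=(0.2588,-0.9659)  start (4,4)  tX=1.4682 tY=0.3520  stride 1/|dx|=3.8637 1/|dy|=1.0353
    cross y-line → (4,3), t=0.3520
    cross y-line → (4,2), t=1.3873
    cross x-line → (5,2), t=1.4682
    cross y-line → (5,1), t=2.4225
    cross y-line → (5,0), t=3.4578 (wall)
  → r_1 = 3.4578
beam 2: φ=-45°, α=330°
  d=(0.8660,-0.5000)  start (4,4)  tX=0.4388 tY=0.6800  stride 1/|dx|=1.1547 1/|dy|=2.0000
    cross x-line → (5,4), t=0.4388
    cross y-line → (5,3), t=0.6800
    cross x-line → (6,3), t=1.5935 (wall)
  → r_2 = 1.5935
beam 3: φ=45°, α=60°
  d=(0.5000,0.8660)  start (4,4)  tX=0.7600 tY=0.7621  stride 1/|dx|=2.0000 1/|dy|=1.1547
    cross x-line → (5,4), t=0.7600
    cross y-line → (5,5), t=0.7621
    cross y-line → (5,6), t=1.9168
    cross x-line → (6,6), t=2.7600 (wall)
  → r_3 = 2.7600
beam 4: φ=90°, α=105°
  d=(-0.2588,0.9659)  start (4,4)  tX=2.3955 tY=0.6833  stride 1/|dx|=3.8637 1/|dy|=1.0353
    cross y-line → (4,5), t=0.6833
    cross y-line → (4,6), t=1.7186
    cross x-line → (3,6), t=2.3955
    cross y-line → (3,7), t=2.7538 (wall)
  → r_4 = 2.7538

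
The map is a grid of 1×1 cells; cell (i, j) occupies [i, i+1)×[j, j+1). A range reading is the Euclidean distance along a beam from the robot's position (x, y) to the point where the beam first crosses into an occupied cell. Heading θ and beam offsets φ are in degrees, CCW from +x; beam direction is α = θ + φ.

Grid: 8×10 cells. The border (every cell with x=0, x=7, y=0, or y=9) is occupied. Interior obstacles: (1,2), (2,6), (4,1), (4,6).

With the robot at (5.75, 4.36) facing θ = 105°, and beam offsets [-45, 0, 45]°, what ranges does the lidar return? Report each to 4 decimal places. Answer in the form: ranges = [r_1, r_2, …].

beam 1: φ=-45°, α=60°
  cosα=0.5000 sinα=0.8660 | (5,4) | tMaxX 0.5000 tMaxY 0.7390 | tΔX 2.0000 tΔY 1.1547
    t=0.5000 [x] (6,4)
    t=0.7390 [y] (6,5)
    t=1.8937 [y] (6,6)
    t=2.5000 [x] (7,6) — stop
  → r_1 = 2.5000
beam 2: φ=0°, α=105°
  cosα=-0.2588 sinα=0.9659 | (5,4) | tMaxX 2.8978 tMaxY 0.6626 | tΔX 3.8637 tΔY 1.0353
    t=0.6626 [y] (5,5)
    t=1.6979 [y] (5,6)
    t=2.7331 [y] (5,7)
    t=2.8978 [x] (4,7)
    t=3.7684 [y] (4,8)
    t=4.8037 [y] (4,9) — stop
  → r_2 = 4.8037
beam 3: φ=45°, α=150°
  cosα=-0.8660 sinα=0.5000 | (5,4) | tMaxX 0.8660 tMaxY 1.2800 | tΔX 1.1547 tΔY 2.0000
    t=0.8660 [x] (4,4)
    t=1.2800 [y] (4,5)
    t=2.0207 [x] (3,5)
    t=3.1754 [x] (2,5)
    t=3.2800 [y] (2,6) — stop
  → r_3 = 3.2800

ranges = [2.5000, 4.8037, 3.2800]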